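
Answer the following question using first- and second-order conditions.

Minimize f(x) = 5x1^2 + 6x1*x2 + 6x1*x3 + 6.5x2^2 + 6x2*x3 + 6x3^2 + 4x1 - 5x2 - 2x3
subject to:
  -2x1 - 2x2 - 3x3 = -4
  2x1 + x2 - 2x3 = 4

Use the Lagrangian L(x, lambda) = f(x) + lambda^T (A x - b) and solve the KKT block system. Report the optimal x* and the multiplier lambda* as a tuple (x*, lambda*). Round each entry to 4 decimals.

Form the Lagrangian:
  L(x, lambda) = (1/2) x^T Q x + c^T x + lambda^T (A x - b)
Stationarity (grad_x L = 0): Q x + c + A^T lambda = 0.
Primal feasibility: A x = b.

This gives the KKT block system:
  [ Q   A^T ] [ x     ]   [-c ]
  [ A    0  ] [ lambda ] = [ b ]

Solving the linear system:
  x*      = (1.108, 1.2743, -0.2549)
  lambda* = (6.0864, -4.5119)
  f(x*)   = 20.4816

x* = (1.108, 1.2743, -0.2549), lambda* = (6.0864, -4.5119)


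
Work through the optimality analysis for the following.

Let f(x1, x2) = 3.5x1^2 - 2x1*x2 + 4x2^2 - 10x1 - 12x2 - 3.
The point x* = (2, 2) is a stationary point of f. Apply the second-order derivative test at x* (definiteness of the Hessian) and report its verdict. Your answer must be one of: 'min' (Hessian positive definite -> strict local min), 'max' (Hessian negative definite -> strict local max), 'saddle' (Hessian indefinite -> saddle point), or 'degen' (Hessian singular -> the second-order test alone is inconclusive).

Compute the Hessian H = grad^2 f:
  H = [[7, -2], [-2, 8]]
Verify stationarity: grad f(x*) = H x* + g = (0, 0).
Eigenvalues of H: 5.4384, 9.5616.
Both eigenvalues > 0, so H is positive definite -> x* is a strict local min.

min


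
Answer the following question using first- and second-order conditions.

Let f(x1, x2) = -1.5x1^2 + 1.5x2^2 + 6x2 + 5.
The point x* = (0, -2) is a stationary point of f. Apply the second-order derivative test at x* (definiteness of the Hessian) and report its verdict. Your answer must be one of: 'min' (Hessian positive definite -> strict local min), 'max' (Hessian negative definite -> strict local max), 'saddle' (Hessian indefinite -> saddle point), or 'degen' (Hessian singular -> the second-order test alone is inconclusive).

Compute the Hessian H = grad^2 f:
  H = [[-3, 0], [0, 3]]
Verify stationarity: grad f(x*) = H x* + g = (0, 0).
Eigenvalues of H: -3, 3.
Eigenvalues have mixed signs, so H is indefinite -> x* is a saddle point.

saddle


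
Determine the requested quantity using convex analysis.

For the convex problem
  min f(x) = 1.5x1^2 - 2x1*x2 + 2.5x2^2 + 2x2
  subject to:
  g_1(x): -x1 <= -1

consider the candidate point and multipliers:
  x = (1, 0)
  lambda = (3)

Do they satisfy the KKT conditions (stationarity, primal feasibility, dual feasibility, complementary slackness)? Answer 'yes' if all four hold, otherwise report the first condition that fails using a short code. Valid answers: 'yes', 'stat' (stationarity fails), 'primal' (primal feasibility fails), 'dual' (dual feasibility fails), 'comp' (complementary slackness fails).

Gradient of f: grad f(x) = Q x + c = (3, 0)
Constraint values g_i(x) = a_i^T x - b_i:
  g_1((1, 0)) = 0
Stationarity residual: grad f(x) + sum_i lambda_i a_i = (0, 0)
  -> stationarity OK
Primal feasibility (all g_i <= 0): OK
Dual feasibility (all lambda_i >= 0): OK
Complementary slackness (lambda_i * g_i(x) = 0 for all i): OK

Verdict: yes, KKT holds.

yes


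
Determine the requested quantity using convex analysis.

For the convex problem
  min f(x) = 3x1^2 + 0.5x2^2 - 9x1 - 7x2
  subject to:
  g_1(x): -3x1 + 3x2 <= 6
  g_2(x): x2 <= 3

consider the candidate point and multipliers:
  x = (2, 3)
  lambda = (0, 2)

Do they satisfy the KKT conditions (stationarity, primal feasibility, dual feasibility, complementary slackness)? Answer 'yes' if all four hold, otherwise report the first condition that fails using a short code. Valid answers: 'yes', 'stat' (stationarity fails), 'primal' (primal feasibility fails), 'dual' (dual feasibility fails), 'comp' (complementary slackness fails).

Gradient of f: grad f(x) = Q x + c = (3, -4)
Constraint values g_i(x) = a_i^T x - b_i:
  g_1((2, 3)) = -3
  g_2((2, 3)) = 0
Stationarity residual: grad f(x) + sum_i lambda_i a_i = (3, -2)
  -> stationarity FAILS
Primal feasibility (all g_i <= 0): OK
Dual feasibility (all lambda_i >= 0): OK
Complementary slackness (lambda_i * g_i(x) = 0 for all i): OK

Verdict: the first failing condition is stationarity -> stat.

stat


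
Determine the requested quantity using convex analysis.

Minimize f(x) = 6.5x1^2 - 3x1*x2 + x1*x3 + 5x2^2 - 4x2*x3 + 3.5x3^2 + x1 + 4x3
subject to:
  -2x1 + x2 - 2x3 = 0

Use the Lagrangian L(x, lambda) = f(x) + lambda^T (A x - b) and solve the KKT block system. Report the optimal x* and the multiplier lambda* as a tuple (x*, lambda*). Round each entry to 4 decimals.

Form the Lagrangian:
  L(x, lambda) = (1/2) x^T Q x + c^T x + lambda^T (A x - b)
Stationarity (grad_x L = 0): Q x + c + A^T lambda = 0.
Primal feasibility: A x = b.

This gives the KKT block system:
  [ Q   A^T ] [ x     ]   [-c ]
  [ A    0  ] [ lambda ] = [ b ]

Solving the linear system:
  x*      = (0.1421, -0.2214, -0.2528)
  lambda* = (1.6292)
  f(x*)   = -0.4345

x* = (0.1421, -0.2214, -0.2528), lambda* = (1.6292)


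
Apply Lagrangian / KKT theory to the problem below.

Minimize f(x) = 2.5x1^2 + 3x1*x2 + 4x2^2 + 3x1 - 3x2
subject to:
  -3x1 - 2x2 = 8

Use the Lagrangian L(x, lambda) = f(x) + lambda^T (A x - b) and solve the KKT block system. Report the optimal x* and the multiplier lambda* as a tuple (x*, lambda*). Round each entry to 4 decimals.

Form the Lagrangian:
  L(x, lambda) = (1/2) x^T Q x + c^T x + lambda^T (A x - b)
Stationarity (grad_x L = 0): Q x + c + A^T lambda = 0.
Primal feasibility: A x = b.

This gives the KKT block system:
  [ Q   A^T ] [ x     ]   [-c ]
  [ A    0  ] [ lambda ] = [ b ]

Solving the linear system:
  x*      = (-3.1071, 0.6607)
  lambda* = (-3.5179)
  f(x*)   = 8.4196

x* = (-3.1071, 0.6607), lambda* = (-3.5179)


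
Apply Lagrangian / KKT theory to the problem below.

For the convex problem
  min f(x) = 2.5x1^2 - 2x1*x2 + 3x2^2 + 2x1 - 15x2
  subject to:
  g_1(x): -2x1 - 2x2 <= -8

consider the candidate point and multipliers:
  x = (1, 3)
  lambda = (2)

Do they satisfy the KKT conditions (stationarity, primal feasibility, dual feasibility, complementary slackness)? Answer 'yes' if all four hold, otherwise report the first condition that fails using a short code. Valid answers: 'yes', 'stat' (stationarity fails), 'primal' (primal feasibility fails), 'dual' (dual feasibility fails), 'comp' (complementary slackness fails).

Gradient of f: grad f(x) = Q x + c = (1, 1)
Constraint values g_i(x) = a_i^T x - b_i:
  g_1((1, 3)) = 0
Stationarity residual: grad f(x) + sum_i lambda_i a_i = (-3, -3)
  -> stationarity FAILS
Primal feasibility (all g_i <= 0): OK
Dual feasibility (all lambda_i >= 0): OK
Complementary slackness (lambda_i * g_i(x) = 0 for all i): OK

Verdict: the first failing condition is stationarity -> stat.

stat


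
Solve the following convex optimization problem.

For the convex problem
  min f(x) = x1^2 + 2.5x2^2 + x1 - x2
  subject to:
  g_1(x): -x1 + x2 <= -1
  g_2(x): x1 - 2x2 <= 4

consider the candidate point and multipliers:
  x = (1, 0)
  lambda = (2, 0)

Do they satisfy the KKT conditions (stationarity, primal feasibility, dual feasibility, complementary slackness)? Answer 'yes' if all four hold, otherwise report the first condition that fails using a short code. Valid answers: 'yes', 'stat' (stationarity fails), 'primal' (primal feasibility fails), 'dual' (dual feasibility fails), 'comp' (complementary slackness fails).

Gradient of f: grad f(x) = Q x + c = (3, -1)
Constraint values g_i(x) = a_i^T x - b_i:
  g_1((1, 0)) = 0
  g_2((1, 0)) = -3
Stationarity residual: grad f(x) + sum_i lambda_i a_i = (1, 1)
  -> stationarity FAILS
Primal feasibility (all g_i <= 0): OK
Dual feasibility (all lambda_i >= 0): OK
Complementary slackness (lambda_i * g_i(x) = 0 for all i): OK

Verdict: the first failing condition is stationarity -> stat.

stat


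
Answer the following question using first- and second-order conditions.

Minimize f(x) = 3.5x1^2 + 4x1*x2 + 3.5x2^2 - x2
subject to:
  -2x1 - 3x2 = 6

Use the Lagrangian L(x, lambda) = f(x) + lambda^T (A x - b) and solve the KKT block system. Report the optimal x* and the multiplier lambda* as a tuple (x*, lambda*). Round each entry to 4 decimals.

Form the Lagrangian:
  L(x, lambda) = (1/2) x^T Q x + c^T x + lambda^T (A x - b)
Stationarity (grad_x L = 0): Q x + c + A^T lambda = 0.
Primal feasibility: A x = b.

This gives the KKT block system:
  [ Q   A^T ] [ x     ]   [-c ]
  [ A    0  ] [ lambda ] = [ b ]

Solving the linear system:
  x*      = (-0.4186, -1.7209)
  lambda* = (-4.907)
  f(x*)   = 15.5814

x* = (-0.4186, -1.7209), lambda* = (-4.907)


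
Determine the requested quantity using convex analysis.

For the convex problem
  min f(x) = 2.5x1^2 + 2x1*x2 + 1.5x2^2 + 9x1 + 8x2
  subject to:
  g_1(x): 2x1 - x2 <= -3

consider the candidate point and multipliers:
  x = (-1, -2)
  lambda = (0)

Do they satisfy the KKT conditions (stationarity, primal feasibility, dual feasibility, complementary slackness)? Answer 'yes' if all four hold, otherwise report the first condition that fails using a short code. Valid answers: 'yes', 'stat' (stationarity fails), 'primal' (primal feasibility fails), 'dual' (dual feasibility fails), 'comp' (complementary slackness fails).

Gradient of f: grad f(x) = Q x + c = (0, 0)
Constraint values g_i(x) = a_i^T x - b_i:
  g_1((-1, -2)) = 3
Stationarity residual: grad f(x) + sum_i lambda_i a_i = (0, 0)
  -> stationarity OK
Primal feasibility (all g_i <= 0): FAILS
Dual feasibility (all lambda_i >= 0): OK
Complementary slackness (lambda_i * g_i(x) = 0 for all i): OK

Verdict: the first failing condition is primal_feasibility -> primal.

primal


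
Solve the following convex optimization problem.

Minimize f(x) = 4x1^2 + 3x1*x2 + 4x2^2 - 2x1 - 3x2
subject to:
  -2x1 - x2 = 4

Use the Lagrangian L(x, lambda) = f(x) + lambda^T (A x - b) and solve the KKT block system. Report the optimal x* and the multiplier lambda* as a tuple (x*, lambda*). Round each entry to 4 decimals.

Form the Lagrangian:
  L(x, lambda) = (1/2) x^T Q x + c^T x + lambda^T (A x - b)
Stationarity (grad_x L = 0): Q x + c + A^T lambda = 0.
Primal feasibility: A x = b.

This gives the KKT block system:
  [ Q   A^T ] [ x     ]   [-c ]
  [ A    0  ] [ lambda ] = [ b ]

Solving the linear system:
  x*      = (-2, 0)
  lambda* = (-9)
  f(x*)   = 20

x* = (-2, 0), lambda* = (-9)


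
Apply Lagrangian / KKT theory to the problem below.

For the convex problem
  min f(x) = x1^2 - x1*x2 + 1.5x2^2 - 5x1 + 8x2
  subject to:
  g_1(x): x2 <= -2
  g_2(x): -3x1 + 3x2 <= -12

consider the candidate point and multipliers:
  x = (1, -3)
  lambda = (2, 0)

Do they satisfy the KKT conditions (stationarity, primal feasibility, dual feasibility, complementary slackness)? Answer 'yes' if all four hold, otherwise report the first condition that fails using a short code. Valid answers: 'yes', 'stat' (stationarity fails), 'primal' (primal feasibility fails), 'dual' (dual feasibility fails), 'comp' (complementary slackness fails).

Gradient of f: grad f(x) = Q x + c = (0, -2)
Constraint values g_i(x) = a_i^T x - b_i:
  g_1((1, -3)) = -1
  g_2((1, -3)) = 0
Stationarity residual: grad f(x) + sum_i lambda_i a_i = (0, 0)
  -> stationarity OK
Primal feasibility (all g_i <= 0): OK
Dual feasibility (all lambda_i >= 0): OK
Complementary slackness (lambda_i * g_i(x) = 0 for all i): FAILS

Verdict: the first failing condition is complementary_slackness -> comp.

comp


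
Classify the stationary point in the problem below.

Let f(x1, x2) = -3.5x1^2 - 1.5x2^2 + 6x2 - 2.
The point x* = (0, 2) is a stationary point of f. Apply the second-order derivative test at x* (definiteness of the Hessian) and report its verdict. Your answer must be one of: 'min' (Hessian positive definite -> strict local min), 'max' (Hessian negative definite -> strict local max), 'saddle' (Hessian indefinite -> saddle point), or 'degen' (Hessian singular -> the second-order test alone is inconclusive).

Compute the Hessian H = grad^2 f:
  H = [[-7, 0], [0, -3]]
Verify stationarity: grad f(x*) = H x* + g = (0, 0).
Eigenvalues of H: -7, -3.
Both eigenvalues < 0, so H is negative definite -> x* is a strict local max.

max


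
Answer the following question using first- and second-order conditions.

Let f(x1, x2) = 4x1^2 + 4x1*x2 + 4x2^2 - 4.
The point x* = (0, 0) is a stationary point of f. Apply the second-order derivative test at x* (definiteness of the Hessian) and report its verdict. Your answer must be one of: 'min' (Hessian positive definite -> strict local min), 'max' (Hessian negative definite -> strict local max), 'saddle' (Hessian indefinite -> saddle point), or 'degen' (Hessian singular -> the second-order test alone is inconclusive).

Compute the Hessian H = grad^2 f:
  H = [[8, 4], [4, 8]]
Verify stationarity: grad f(x*) = H x* + g = (0, 0).
Eigenvalues of H: 4, 12.
Both eigenvalues > 0, so H is positive definite -> x* is a strict local min.

min


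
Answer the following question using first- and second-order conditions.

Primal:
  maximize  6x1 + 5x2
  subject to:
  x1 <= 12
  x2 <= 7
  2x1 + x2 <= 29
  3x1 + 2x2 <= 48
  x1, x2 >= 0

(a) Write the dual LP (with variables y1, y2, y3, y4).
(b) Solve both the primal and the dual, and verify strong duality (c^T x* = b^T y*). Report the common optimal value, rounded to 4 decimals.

The standard primal-dual pair for 'max c^T x s.t. A x <= b, x >= 0' is:
  Dual:  min b^T y  s.t.  A^T y >= c,  y >= 0.

So the dual LP is:
  minimize  12y1 + 7y2 + 29y3 + 48y4
  subject to:
    y1 + 2y3 + 3y4 >= 6
    y2 + y3 + 2y4 >= 5
    y1, y2, y3, y4 >= 0

Solving the primal: x* = (11, 7).
  primal value c^T x* = 101.
Solving the dual: y* = (0, 2, 3, 0).
  dual value b^T y* = 101.
Strong duality: c^T x* = b^T y*. Confirmed.

101


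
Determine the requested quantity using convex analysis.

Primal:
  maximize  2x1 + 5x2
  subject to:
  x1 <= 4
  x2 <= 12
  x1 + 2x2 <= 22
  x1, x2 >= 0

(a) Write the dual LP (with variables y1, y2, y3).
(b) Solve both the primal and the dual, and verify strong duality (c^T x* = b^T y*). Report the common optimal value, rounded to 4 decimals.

The standard primal-dual pair for 'max c^T x s.t. A x <= b, x >= 0' is:
  Dual:  min b^T y  s.t.  A^T y >= c,  y >= 0.

So the dual LP is:
  minimize  4y1 + 12y2 + 22y3
  subject to:
    y1 + y3 >= 2
    y2 + 2y3 >= 5
    y1, y2, y3 >= 0

Solving the primal: x* = (0, 11).
  primal value c^T x* = 55.
Solving the dual: y* = (0, 0, 2.5).
  dual value b^T y* = 55.
Strong duality: c^T x* = b^T y*. Confirmed.

55


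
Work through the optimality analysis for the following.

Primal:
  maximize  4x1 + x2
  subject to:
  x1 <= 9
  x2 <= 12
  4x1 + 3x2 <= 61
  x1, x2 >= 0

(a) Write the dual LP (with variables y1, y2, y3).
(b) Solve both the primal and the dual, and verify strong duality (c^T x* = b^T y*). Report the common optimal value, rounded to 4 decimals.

The standard primal-dual pair for 'max c^T x s.t. A x <= b, x >= 0' is:
  Dual:  min b^T y  s.t.  A^T y >= c,  y >= 0.

So the dual LP is:
  minimize  9y1 + 12y2 + 61y3
  subject to:
    y1 + 4y3 >= 4
    y2 + 3y3 >= 1
    y1, y2, y3 >= 0

Solving the primal: x* = (9, 8.3333).
  primal value c^T x* = 44.3333.
Solving the dual: y* = (2.6667, 0, 0.3333).
  dual value b^T y* = 44.3333.
Strong duality: c^T x* = b^T y*. Confirmed.

44.3333


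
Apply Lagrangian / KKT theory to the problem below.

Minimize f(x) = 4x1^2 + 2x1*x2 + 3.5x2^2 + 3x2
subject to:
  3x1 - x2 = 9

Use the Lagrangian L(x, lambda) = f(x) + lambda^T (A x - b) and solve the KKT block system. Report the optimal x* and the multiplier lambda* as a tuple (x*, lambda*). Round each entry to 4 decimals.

Form the Lagrangian:
  L(x, lambda) = (1/2) x^T Q x + c^T x + lambda^T (A x - b)
Stationarity (grad_x L = 0): Q x + c + A^T lambda = 0.
Primal feasibility: A x = b.

This gives the KKT block system:
  [ Q   A^T ] [ x     ]   [-c ]
  [ A    0  ] [ lambda ] = [ b ]

Solving the linear system:
  x*      = (2.3855, -1.8434)
  lambda* = (-5.1325)
  f(x*)   = 20.3313

x* = (2.3855, -1.8434), lambda* = (-5.1325)


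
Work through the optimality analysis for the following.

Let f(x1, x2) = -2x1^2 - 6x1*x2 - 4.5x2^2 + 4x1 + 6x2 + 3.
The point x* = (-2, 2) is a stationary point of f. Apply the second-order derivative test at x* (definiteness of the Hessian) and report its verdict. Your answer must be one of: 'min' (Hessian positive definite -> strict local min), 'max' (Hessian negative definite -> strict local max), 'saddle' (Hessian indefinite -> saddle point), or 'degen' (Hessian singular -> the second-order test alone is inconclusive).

Compute the Hessian H = grad^2 f:
  H = [[-4, -6], [-6, -9]]
Verify stationarity: grad f(x*) = H x* + g = (0, 0).
Eigenvalues of H: -13, 0.
H has a zero eigenvalue (singular; negative semidefinite but not definite), so H is neither positive definite, negative definite, nor indefinite. The second-order test alone is inconclusive -> degen.
(Indeed, f is constant along the null direction of H through x*, so x* is not a strict local extremum.)

degen


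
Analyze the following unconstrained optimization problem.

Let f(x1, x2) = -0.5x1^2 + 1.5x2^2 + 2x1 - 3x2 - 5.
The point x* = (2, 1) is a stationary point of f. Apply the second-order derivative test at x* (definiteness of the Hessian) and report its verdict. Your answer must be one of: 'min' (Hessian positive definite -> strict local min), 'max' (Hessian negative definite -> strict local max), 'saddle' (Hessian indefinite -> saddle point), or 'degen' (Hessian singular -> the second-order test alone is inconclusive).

Compute the Hessian H = grad^2 f:
  H = [[-1, 0], [0, 3]]
Verify stationarity: grad f(x*) = H x* + g = (0, 0).
Eigenvalues of H: -1, 3.
Eigenvalues have mixed signs, so H is indefinite -> x* is a saddle point.

saddle


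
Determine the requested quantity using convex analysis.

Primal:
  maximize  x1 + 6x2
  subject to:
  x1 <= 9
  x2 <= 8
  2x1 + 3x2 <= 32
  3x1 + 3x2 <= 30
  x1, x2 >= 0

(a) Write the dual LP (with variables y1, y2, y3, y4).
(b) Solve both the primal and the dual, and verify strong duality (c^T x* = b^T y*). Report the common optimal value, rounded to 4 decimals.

The standard primal-dual pair for 'max c^T x s.t. A x <= b, x >= 0' is:
  Dual:  min b^T y  s.t.  A^T y >= c,  y >= 0.

So the dual LP is:
  minimize  9y1 + 8y2 + 32y3 + 30y4
  subject to:
    y1 + 2y3 + 3y4 >= 1
    y2 + 3y3 + 3y4 >= 6
    y1, y2, y3, y4 >= 0

Solving the primal: x* = (2, 8).
  primal value c^T x* = 50.
Solving the dual: y* = (0, 5, 0, 0.3333).
  dual value b^T y* = 50.
Strong duality: c^T x* = b^T y*. Confirmed.

50


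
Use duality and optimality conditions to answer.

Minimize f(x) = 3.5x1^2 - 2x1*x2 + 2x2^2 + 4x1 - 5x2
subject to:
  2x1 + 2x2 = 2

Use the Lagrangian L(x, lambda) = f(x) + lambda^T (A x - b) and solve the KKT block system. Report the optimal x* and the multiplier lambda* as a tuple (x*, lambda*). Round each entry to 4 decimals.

Form the Lagrangian:
  L(x, lambda) = (1/2) x^T Q x + c^T x + lambda^T (A x - b)
Stationarity (grad_x L = 0): Q x + c + A^T lambda = 0.
Primal feasibility: A x = b.

This gives the KKT block system:
  [ Q   A^T ] [ x     ]   [-c ]
  [ A    0  ] [ lambda ] = [ b ]

Solving the linear system:
  x*      = (-0.2, 1.2)
  lambda* = (-0.1)
  f(x*)   = -3.3

x* = (-0.2, 1.2), lambda* = (-0.1)


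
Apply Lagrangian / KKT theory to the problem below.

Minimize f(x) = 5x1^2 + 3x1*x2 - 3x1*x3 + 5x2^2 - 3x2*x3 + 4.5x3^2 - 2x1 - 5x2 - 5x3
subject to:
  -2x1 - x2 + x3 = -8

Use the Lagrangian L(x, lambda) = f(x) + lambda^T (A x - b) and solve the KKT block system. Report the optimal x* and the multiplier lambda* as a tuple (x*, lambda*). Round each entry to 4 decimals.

Form the Lagrangian:
  L(x, lambda) = (1/2) x^T Q x + c^T x + lambda^T (A x - b)
Stationarity (grad_x L = 0): Q x + c + A^T lambda = 0.
Primal feasibility: A x = b.

This gives the KKT block system:
  [ Q   A^T ] [ x     ]   [-c ]
  [ A    0  ] [ lambda ] = [ b ]

Solving the linear system:
  x*      = (3.4228, 1.302, 0.1477)
  lambda* = (17.8456)
  f(x*)   = 64.3356

x* = (3.4228, 1.302, 0.1477), lambda* = (17.8456)


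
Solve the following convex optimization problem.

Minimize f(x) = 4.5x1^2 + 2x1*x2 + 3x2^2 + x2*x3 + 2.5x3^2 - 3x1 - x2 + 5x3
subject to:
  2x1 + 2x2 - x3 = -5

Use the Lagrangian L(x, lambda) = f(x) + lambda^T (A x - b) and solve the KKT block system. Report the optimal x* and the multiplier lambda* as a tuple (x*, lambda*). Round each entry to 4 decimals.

Form the Lagrangian:
  L(x, lambda) = (1/2) x^T Q x + c^T x + lambda^T (A x - b)
Stationarity (grad_x L = 0): Q x + c + A^T lambda = 0.
Primal feasibility: A x = b.

This gives the KKT block system:
  [ Q   A^T ] [ x     ]   [-c ]
  [ A    0  ] [ lambda ] = [ b ]

Solving the linear system:
  x*      = (-0.5918, -1.6599, 0.4966)
  lambda* = (5.8231)
  f(x*)   = 17.517

x* = (-0.5918, -1.6599, 0.4966), lambda* = (5.8231)


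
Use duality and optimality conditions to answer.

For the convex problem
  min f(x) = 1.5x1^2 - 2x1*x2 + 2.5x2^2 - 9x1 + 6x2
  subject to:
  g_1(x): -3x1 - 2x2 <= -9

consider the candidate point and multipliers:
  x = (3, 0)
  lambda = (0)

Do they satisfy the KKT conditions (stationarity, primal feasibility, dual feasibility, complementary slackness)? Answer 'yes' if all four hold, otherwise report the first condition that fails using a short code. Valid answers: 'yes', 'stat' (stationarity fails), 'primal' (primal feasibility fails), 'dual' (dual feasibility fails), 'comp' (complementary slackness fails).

Gradient of f: grad f(x) = Q x + c = (0, 0)
Constraint values g_i(x) = a_i^T x - b_i:
  g_1((3, 0)) = 0
Stationarity residual: grad f(x) + sum_i lambda_i a_i = (0, 0)
  -> stationarity OK
Primal feasibility (all g_i <= 0): OK
Dual feasibility (all lambda_i >= 0): OK
Complementary slackness (lambda_i * g_i(x) = 0 for all i): OK

Verdict: yes, KKT holds.

yes


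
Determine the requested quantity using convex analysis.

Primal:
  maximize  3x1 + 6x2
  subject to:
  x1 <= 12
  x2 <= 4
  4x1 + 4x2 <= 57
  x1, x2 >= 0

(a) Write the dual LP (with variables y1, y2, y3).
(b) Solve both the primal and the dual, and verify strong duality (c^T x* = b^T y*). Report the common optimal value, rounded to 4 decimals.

The standard primal-dual pair for 'max c^T x s.t. A x <= b, x >= 0' is:
  Dual:  min b^T y  s.t.  A^T y >= c,  y >= 0.

So the dual LP is:
  minimize  12y1 + 4y2 + 57y3
  subject to:
    y1 + 4y3 >= 3
    y2 + 4y3 >= 6
    y1, y2, y3 >= 0

Solving the primal: x* = (10.25, 4).
  primal value c^T x* = 54.75.
Solving the dual: y* = (0, 3, 0.75).
  dual value b^T y* = 54.75.
Strong duality: c^T x* = b^T y*. Confirmed.

54.75


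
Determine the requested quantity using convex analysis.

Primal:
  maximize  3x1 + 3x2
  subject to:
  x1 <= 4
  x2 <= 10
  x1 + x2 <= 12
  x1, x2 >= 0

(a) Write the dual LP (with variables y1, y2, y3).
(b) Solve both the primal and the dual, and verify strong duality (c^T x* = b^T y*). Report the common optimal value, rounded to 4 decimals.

The standard primal-dual pair for 'max c^T x s.t. A x <= b, x >= 0' is:
  Dual:  min b^T y  s.t.  A^T y >= c,  y >= 0.

So the dual LP is:
  minimize  4y1 + 10y2 + 12y3
  subject to:
    y1 + y3 >= 3
    y2 + y3 >= 3
    y1, y2, y3 >= 0

Solving the primal: x* = (2, 10).
  primal value c^T x* = 36.
Solving the dual: y* = (0, 0, 3).
  dual value b^T y* = 36.
Strong duality: c^T x* = b^T y*. Confirmed.

36


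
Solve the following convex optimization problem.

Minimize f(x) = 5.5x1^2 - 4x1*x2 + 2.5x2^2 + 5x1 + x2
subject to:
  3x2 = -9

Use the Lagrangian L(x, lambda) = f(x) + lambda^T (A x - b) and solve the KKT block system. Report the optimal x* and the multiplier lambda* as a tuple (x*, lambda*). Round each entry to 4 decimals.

Form the Lagrangian:
  L(x, lambda) = (1/2) x^T Q x + c^T x + lambda^T (A x - b)
Stationarity (grad_x L = 0): Q x + c + A^T lambda = 0.
Primal feasibility: A x = b.

This gives the KKT block system:
  [ Q   A^T ] [ x     ]   [-c ]
  [ A    0  ] [ lambda ] = [ b ]

Solving the linear system:
  x*      = (-1.5455, -3)
  lambda* = (2.6061)
  f(x*)   = 6.3636

x* = (-1.5455, -3), lambda* = (2.6061)


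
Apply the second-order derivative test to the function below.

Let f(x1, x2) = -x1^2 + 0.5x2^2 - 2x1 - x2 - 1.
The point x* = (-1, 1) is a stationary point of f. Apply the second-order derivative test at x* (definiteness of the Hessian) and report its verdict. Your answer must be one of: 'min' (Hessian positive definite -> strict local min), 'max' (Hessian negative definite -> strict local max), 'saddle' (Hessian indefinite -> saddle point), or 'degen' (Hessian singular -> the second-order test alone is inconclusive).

Compute the Hessian H = grad^2 f:
  H = [[-2, 0], [0, 1]]
Verify stationarity: grad f(x*) = H x* + g = (0, 0).
Eigenvalues of H: -2, 1.
Eigenvalues have mixed signs, so H is indefinite -> x* is a saddle point.

saddle


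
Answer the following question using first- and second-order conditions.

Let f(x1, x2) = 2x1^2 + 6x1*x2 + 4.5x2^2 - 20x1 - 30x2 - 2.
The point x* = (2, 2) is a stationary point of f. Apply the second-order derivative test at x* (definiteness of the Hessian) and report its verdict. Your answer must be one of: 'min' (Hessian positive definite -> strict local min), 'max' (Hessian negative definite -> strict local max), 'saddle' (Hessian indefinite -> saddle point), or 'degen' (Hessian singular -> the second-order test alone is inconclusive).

Compute the Hessian H = grad^2 f:
  H = [[4, 6], [6, 9]]
Verify stationarity: grad f(x*) = H x* + g = (0, 0).
Eigenvalues of H: 0, 13.
H has a zero eigenvalue (singular; positive semidefinite but not definite), so H is neither positive definite, negative definite, nor indefinite. The second-order test alone is inconclusive -> degen.
(Indeed, f is constant along the null direction of H through x*, so x* is not a strict local extremum.)

degen


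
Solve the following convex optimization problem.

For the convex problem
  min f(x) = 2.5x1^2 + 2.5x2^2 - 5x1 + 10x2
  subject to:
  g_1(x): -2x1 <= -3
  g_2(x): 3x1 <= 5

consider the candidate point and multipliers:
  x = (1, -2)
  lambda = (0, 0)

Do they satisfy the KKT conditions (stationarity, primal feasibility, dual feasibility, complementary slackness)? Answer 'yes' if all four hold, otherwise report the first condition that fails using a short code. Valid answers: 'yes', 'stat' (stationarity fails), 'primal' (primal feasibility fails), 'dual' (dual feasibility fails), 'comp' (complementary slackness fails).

Gradient of f: grad f(x) = Q x + c = (0, 0)
Constraint values g_i(x) = a_i^T x - b_i:
  g_1((1, -2)) = 1
  g_2((1, -2)) = -2
Stationarity residual: grad f(x) + sum_i lambda_i a_i = (0, 0)
  -> stationarity OK
Primal feasibility (all g_i <= 0): FAILS
Dual feasibility (all lambda_i >= 0): OK
Complementary slackness (lambda_i * g_i(x) = 0 for all i): OK

Verdict: the first failing condition is primal_feasibility -> primal.

primal


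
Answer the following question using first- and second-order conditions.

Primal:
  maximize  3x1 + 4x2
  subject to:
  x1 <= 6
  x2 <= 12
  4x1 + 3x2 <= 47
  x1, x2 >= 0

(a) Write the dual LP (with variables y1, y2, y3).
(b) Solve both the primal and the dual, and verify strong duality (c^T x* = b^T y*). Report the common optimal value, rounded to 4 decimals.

The standard primal-dual pair for 'max c^T x s.t. A x <= b, x >= 0' is:
  Dual:  min b^T y  s.t.  A^T y >= c,  y >= 0.

So the dual LP is:
  minimize  6y1 + 12y2 + 47y3
  subject to:
    y1 + 4y3 >= 3
    y2 + 3y3 >= 4
    y1, y2, y3 >= 0

Solving the primal: x* = (2.75, 12).
  primal value c^T x* = 56.25.
Solving the dual: y* = (0, 1.75, 0.75).
  dual value b^T y* = 56.25.
Strong duality: c^T x* = b^T y*. Confirmed.

56.25


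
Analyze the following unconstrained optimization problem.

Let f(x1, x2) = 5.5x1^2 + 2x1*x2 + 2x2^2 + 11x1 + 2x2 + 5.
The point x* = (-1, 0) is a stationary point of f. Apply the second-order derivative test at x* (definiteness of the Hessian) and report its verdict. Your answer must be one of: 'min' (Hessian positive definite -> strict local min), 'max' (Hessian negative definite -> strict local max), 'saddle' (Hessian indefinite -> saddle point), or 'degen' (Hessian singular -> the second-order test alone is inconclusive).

Compute the Hessian H = grad^2 f:
  H = [[11, 2], [2, 4]]
Verify stationarity: grad f(x*) = H x* + g = (0, 0).
Eigenvalues of H: 3.4689, 11.5311.
Both eigenvalues > 0, so H is positive definite -> x* is a strict local min.

min


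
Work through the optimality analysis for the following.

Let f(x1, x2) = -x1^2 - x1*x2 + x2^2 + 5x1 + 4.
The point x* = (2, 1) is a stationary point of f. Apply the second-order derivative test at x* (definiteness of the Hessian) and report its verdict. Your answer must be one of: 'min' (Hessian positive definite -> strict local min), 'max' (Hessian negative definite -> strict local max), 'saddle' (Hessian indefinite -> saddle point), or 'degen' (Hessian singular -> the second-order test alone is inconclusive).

Compute the Hessian H = grad^2 f:
  H = [[-2, -1], [-1, 2]]
Verify stationarity: grad f(x*) = H x* + g = (0, 0).
Eigenvalues of H: -2.2361, 2.2361.
Eigenvalues have mixed signs, so H is indefinite -> x* is a saddle point.

saddle


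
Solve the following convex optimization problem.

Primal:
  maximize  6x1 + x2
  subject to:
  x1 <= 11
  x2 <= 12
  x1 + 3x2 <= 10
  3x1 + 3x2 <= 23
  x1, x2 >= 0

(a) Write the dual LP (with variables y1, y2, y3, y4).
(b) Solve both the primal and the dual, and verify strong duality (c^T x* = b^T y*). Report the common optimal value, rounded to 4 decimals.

The standard primal-dual pair for 'max c^T x s.t. A x <= b, x >= 0' is:
  Dual:  min b^T y  s.t.  A^T y >= c,  y >= 0.

So the dual LP is:
  minimize  11y1 + 12y2 + 10y3 + 23y4
  subject to:
    y1 + y3 + 3y4 >= 6
    y2 + 3y3 + 3y4 >= 1
    y1, y2, y3, y4 >= 0

Solving the primal: x* = (7.6667, 0).
  primal value c^T x* = 46.
Solving the dual: y* = (0, 0, 0, 2).
  dual value b^T y* = 46.
Strong duality: c^T x* = b^T y*. Confirmed.

46


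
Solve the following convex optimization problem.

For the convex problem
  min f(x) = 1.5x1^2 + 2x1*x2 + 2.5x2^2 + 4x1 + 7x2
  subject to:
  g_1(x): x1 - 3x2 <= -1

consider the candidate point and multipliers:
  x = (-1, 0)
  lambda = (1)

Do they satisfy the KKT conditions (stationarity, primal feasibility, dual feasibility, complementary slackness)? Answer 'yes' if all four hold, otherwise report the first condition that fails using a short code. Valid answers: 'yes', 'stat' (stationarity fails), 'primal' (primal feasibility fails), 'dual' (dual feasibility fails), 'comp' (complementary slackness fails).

Gradient of f: grad f(x) = Q x + c = (1, 5)
Constraint values g_i(x) = a_i^T x - b_i:
  g_1((-1, 0)) = 0
Stationarity residual: grad f(x) + sum_i lambda_i a_i = (2, 2)
  -> stationarity FAILS
Primal feasibility (all g_i <= 0): OK
Dual feasibility (all lambda_i >= 0): OK
Complementary slackness (lambda_i * g_i(x) = 0 for all i): OK

Verdict: the first failing condition is stationarity -> stat.

stat


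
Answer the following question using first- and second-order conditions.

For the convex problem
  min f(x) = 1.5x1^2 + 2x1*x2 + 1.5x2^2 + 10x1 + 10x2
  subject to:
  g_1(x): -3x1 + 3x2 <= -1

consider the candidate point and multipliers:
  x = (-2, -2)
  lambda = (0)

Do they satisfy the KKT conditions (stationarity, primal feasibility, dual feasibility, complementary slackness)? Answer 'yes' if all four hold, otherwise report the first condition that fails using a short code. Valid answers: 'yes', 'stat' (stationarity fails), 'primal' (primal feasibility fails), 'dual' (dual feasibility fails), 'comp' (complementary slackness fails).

Gradient of f: grad f(x) = Q x + c = (0, 0)
Constraint values g_i(x) = a_i^T x - b_i:
  g_1((-2, -2)) = 1
Stationarity residual: grad f(x) + sum_i lambda_i a_i = (0, 0)
  -> stationarity OK
Primal feasibility (all g_i <= 0): FAILS
Dual feasibility (all lambda_i >= 0): OK
Complementary slackness (lambda_i * g_i(x) = 0 for all i): OK

Verdict: the first failing condition is primal_feasibility -> primal.

primal


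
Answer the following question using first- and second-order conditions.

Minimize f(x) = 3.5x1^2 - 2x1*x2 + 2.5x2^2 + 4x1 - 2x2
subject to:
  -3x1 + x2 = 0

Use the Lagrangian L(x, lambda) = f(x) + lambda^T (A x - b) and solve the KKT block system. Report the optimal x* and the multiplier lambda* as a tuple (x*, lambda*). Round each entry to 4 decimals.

Form the Lagrangian:
  L(x, lambda) = (1/2) x^T Q x + c^T x + lambda^T (A x - b)
Stationarity (grad_x L = 0): Q x + c + A^T lambda = 0.
Primal feasibility: A x = b.

This gives the KKT block system:
  [ Q   A^T ] [ x     ]   [-c ]
  [ A    0  ] [ lambda ] = [ b ]

Solving the linear system:
  x*      = (0.05, 0.15)
  lambda* = (1.35)
  f(x*)   = -0.05

x* = (0.05, 0.15), lambda* = (1.35)


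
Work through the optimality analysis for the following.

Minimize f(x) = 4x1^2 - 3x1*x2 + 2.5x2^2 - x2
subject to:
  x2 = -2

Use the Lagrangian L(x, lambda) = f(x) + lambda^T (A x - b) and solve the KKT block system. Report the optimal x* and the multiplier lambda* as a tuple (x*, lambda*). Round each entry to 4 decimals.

Form the Lagrangian:
  L(x, lambda) = (1/2) x^T Q x + c^T x + lambda^T (A x - b)
Stationarity (grad_x L = 0): Q x + c + A^T lambda = 0.
Primal feasibility: A x = b.

This gives the KKT block system:
  [ Q   A^T ] [ x     ]   [-c ]
  [ A    0  ] [ lambda ] = [ b ]

Solving the linear system:
  x*      = (-0.75, -2)
  lambda* = (8.75)
  f(x*)   = 9.75

x* = (-0.75, -2), lambda* = (8.75)


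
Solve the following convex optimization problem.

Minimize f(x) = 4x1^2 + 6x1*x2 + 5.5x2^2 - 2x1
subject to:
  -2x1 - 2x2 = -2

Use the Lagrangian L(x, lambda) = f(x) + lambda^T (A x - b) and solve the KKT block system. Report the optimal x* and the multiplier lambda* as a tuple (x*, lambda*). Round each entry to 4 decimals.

Form the Lagrangian:
  L(x, lambda) = (1/2) x^T Q x + c^T x + lambda^T (A x - b)
Stationarity (grad_x L = 0): Q x + c + A^T lambda = 0.
Primal feasibility: A x = b.

This gives the KKT block system:
  [ Q   A^T ] [ x     ]   [-c ]
  [ A    0  ] [ lambda ] = [ b ]

Solving the linear system:
  x*      = (1, 0)
  lambda* = (3)
  f(x*)   = 2

x* = (1, 0), lambda* = (3)


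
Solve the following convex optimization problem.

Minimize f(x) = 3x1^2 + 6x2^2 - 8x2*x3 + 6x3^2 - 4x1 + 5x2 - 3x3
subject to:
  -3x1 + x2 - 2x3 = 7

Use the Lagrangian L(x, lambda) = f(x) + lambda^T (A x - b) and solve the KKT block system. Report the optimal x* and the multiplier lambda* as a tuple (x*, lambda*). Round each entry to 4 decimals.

Form the Lagrangian:
  L(x, lambda) = (1/2) x^T Q x + c^T x + lambda^T (A x - b)
Stationarity (grad_x L = 0): Q x + c + A^T lambda = 0.
Primal feasibility: A x = b.

This gives the KKT block system:
  [ Q   A^T ] [ x     ]   [-c ]
  [ A    0  ] [ lambda ] = [ b ]

Solving the linear system:
  x*      = (-1.8604, -0.7027, -1.0608)
  lambda* = (-5.0541)
  f(x*)   = 21.2444

x* = (-1.8604, -0.7027, -1.0608), lambda* = (-5.0541)


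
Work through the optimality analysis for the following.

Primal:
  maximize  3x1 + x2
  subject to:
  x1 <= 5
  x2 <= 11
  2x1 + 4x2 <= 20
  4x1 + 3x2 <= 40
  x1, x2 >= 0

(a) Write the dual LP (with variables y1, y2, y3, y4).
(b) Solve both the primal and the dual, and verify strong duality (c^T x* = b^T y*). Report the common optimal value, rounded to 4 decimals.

The standard primal-dual pair for 'max c^T x s.t. A x <= b, x >= 0' is:
  Dual:  min b^T y  s.t.  A^T y >= c,  y >= 0.

So the dual LP is:
  minimize  5y1 + 11y2 + 20y3 + 40y4
  subject to:
    y1 + 2y3 + 4y4 >= 3
    y2 + 4y3 + 3y4 >= 1
    y1, y2, y3, y4 >= 0

Solving the primal: x* = (5, 2.5).
  primal value c^T x* = 17.5.
Solving the dual: y* = (2.5, 0, 0.25, 0).
  dual value b^T y* = 17.5.
Strong duality: c^T x* = b^T y*. Confirmed.

17.5


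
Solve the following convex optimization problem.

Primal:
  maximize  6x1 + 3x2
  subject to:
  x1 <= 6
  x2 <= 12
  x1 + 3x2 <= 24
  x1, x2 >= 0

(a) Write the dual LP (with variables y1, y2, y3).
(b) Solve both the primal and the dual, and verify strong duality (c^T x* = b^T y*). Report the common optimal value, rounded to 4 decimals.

The standard primal-dual pair for 'max c^T x s.t. A x <= b, x >= 0' is:
  Dual:  min b^T y  s.t.  A^T y >= c,  y >= 0.

So the dual LP is:
  minimize  6y1 + 12y2 + 24y3
  subject to:
    y1 + y3 >= 6
    y2 + 3y3 >= 3
    y1, y2, y3 >= 0

Solving the primal: x* = (6, 6).
  primal value c^T x* = 54.
Solving the dual: y* = (5, 0, 1).
  dual value b^T y* = 54.
Strong duality: c^T x* = b^T y*. Confirmed.

54


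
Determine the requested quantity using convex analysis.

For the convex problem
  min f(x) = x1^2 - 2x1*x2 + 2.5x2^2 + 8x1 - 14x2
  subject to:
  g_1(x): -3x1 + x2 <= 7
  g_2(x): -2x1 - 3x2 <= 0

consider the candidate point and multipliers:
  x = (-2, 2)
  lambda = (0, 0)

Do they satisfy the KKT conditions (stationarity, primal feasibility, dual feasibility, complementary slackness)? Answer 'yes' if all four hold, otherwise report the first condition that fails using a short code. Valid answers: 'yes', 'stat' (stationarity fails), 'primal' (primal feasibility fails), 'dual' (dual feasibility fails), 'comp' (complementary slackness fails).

Gradient of f: grad f(x) = Q x + c = (0, 0)
Constraint values g_i(x) = a_i^T x - b_i:
  g_1((-2, 2)) = 1
  g_2((-2, 2)) = -2
Stationarity residual: grad f(x) + sum_i lambda_i a_i = (0, 0)
  -> stationarity OK
Primal feasibility (all g_i <= 0): FAILS
Dual feasibility (all lambda_i >= 0): OK
Complementary slackness (lambda_i * g_i(x) = 0 for all i): OK

Verdict: the first failing condition is primal_feasibility -> primal.

primal


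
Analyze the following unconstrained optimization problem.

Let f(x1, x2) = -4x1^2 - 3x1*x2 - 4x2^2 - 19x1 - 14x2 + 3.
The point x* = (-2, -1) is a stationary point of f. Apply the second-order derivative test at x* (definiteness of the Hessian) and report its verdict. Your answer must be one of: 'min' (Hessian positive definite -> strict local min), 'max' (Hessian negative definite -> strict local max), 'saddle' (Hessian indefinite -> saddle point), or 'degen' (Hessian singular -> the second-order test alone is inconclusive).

Compute the Hessian H = grad^2 f:
  H = [[-8, -3], [-3, -8]]
Verify stationarity: grad f(x*) = H x* + g = (0, 0).
Eigenvalues of H: -11, -5.
Both eigenvalues < 0, so H is negative definite -> x* is a strict local max.

max


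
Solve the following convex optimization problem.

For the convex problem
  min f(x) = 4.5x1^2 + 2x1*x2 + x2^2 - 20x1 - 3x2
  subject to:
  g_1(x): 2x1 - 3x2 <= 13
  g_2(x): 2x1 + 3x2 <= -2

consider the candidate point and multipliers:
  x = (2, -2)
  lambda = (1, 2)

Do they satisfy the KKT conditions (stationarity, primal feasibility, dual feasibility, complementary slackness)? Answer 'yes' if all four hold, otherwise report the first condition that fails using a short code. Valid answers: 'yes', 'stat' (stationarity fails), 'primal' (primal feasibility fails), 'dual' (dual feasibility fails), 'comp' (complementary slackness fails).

Gradient of f: grad f(x) = Q x + c = (-6, -3)
Constraint values g_i(x) = a_i^T x - b_i:
  g_1((2, -2)) = -3
  g_2((2, -2)) = 0
Stationarity residual: grad f(x) + sum_i lambda_i a_i = (0, 0)
  -> stationarity OK
Primal feasibility (all g_i <= 0): OK
Dual feasibility (all lambda_i >= 0): OK
Complementary slackness (lambda_i * g_i(x) = 0 for all i): FAILS

Verdict: the first failing condition is complementary_slackness -> comp.

comp


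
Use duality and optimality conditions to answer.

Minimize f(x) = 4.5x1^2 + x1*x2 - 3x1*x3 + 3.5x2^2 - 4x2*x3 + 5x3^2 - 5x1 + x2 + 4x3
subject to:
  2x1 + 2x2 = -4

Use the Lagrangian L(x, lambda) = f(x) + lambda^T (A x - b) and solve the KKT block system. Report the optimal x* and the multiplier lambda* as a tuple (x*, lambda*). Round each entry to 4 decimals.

Form the Lagrangian:
  L(x, lambda) = (1/2) x^T Q x + c^T x + lambda^T (A x - b)
Stationarity (grad_x L = 0): Q x + c + A^T lambda = 0.
Primal feasibility: A x = b.

This gives the KKT block system:
  [ Q   A^T ] [ x     ]   [-c ]
  [ A    0  ] [ lambda ] = [ b ]

Solving the linear system:
  x*      = (-0.3453, -1.6547, -1.1655)
  lambda* = (3.1331)
  f(x*)   = 3.9712

x* = (-0.3453, -1.6547, -1.1655), lambda* = (3.1331)
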